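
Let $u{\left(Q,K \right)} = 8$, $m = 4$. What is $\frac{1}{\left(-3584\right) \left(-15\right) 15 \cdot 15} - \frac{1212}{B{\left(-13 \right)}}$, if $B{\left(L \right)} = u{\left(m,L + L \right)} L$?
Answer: $\frac{1832544013}{157248000} \approx 11.654$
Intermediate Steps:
$B{\left(L \right)} = 8 L$
$\frac{1}{\left(-3584\right) \left(-15\right) 15 \cdot 15} - \frac{1212}{B{\left(-13 \right)}} = \frac{1}{\left(-3584\right) \left(-15\right) 15 \cdot 15} - \frac{1212}{8 \left(-13\right)} = - \frac{1}{3584 \left(\left(-225\right) 15\right)} - \frac{1212}{-104} = - \frac{1}{3584 \left(-3375\right)} - - \frac{303}{26} = \left(- \frac{1}{3584}\right) \left(- \frac{1}{3375}\right) + \frac{303}{26} = \frac{1}{12096000} + \frac{303}{26} = \frac{1832544013}{157248000}$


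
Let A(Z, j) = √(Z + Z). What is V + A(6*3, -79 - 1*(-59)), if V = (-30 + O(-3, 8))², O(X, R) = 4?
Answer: 682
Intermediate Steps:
A(Z, j) = √2*√Z (A(Z, j) = √(2*Z) = √2*√Z)
V = 676 (V = (-30 + 4)² = (-26)² = 676)
V + A(6*3, -79 - 1*(-59)) = 676 + √2*√(6*3) = 676 + √2*√18 = 676 + √2*(3*√2) = 676 + 6 = 682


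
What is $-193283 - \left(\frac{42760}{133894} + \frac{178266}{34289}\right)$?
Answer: $- \frac{443702623720011}{2295545683} \approx -1.9329 \cdot 10^{5}$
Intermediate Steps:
$-193283 - \left(\frac{42760}{133894} + \frac{178266}{34289}\right) = -193283 - \left(42760 \cdot \frac{1}{133894} + 178266 \cdot \frac{1}{34289}\right) = -193283 - \left(\frac{21380}{66947} + \frac{178266}{34289}\right) = -193283 - \frac{12667472722}{2295545683} = - \frac{443702623720011}{2295545683}$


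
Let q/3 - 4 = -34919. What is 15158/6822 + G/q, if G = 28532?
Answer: 232179901/119095065 ≈ 1.9495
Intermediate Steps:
q = -104745 (q = 12 + 3*(-34919) = 12 - 104757 = -104745)
15158/6822 + G/q = 15158/6822 + 28532/(-104745) = 15158*(1/6822) + 28532*(-1/104745) = 7579/3411 - 28532/104745 = 232179901/119095065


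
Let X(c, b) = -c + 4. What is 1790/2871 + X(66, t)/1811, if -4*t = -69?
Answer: 3063688/5199381 ≈ 0.58924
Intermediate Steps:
t = 69/4 (t = -1/4*(-69) = 69/4 ≈ 17.250)
X(c, b) = 4 - c
1790/2871 + X(66, t)/1811 = 1790/2871 + (4 - 1*66)/1811 = 1790*(1/2871) + (4 - 66)*(1/1811) = 1790/2871 - 62*1/1811 = 1790/2871 - 62/1811 = 3063688/5199381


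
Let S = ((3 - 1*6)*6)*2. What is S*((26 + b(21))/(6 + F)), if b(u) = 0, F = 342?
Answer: -78/29 ≈ -2.6897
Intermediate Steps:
S = -36 (S = ((3 - 6)*6)*2 = -3*6*2 = -18*2 = -36)
S*((26 + b(21))/(6 + F)) = -36*(26 + 0)/(6 + 342) = -936/348 = -36*13/174 = -78/29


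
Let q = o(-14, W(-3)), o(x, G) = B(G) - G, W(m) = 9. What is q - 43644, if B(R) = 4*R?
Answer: -43617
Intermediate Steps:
o(x, G) = 3*G (o(x, G) = 4*G - G = 3*G)
q = 27 (q = 3*9 = 27)
q - 43644 = 27 - 43644 = -43617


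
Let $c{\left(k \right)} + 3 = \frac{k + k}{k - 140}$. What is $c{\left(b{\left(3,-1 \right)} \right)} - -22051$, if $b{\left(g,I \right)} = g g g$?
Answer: $\frac{2491370}{113} \approx 22048.0$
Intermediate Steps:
$b{\left(g,I \right)} = g^{3}$ ($b{\left(g,I \right)} = g^{2} g = g^{3}$)
$c{\left(k \right)} = -3 + \frac{2 k}{-140 + k}$ ($c{\left(k \right)} = -3 + \frac{k + k}{k - 140} = -3 + \frac{2 k}{-140 + k}$)
$c{\left(b{\left(3,-1 \right)} \right)} - -22051 = \frac{420 - 3^{3}}{-140 + 3^{3}} - -22051 = \frac{420 - 27}{-140 + 27} + 22051 = \frac{420 - 27}{-113} + 22051 = \left(- \frac{1}{113}\right) 393 + 22051 = - \frac{393}{113} + 22051 = \frac{2491370}{113}$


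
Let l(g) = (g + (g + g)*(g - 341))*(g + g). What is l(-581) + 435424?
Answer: -1243814422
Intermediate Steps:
l(g) = 2*g*(g + 2*g*(-341 + g)) (l(g) = (g + (2*g)*(-341 + g))*(2*g) = (g + 2*g*(-341 + g))*(2*g) = 2*g*(g + 2*g*(-341 + g)))
l(-581) + 435424 = (-581)**2*(-1362 + 4*(-581)) + 435424 = 337561*(-1362 - 2324) + 435424 = 337561*(-3686) + 435424 = -1244249846 + 435424 = -1243814422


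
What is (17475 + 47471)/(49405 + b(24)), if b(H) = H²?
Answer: 64946/49981 ≈ 1.2994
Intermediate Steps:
(17475 + 47471)/(49405 + b(24)) = (17475 + 47471)/(49405 + 24²) = 64946/(49405 + 576) = 64946/49981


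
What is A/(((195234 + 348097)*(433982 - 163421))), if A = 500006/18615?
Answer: 500006/2736482786332965 ≈ 1.8272e-10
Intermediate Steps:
A = 500006/18615 (A = 500006*(1/18615) = 500006/18615 ≈ 26.860)
A/(((195234 + 348097)*(433982 - 163421))) = 500006/(18615*(((195234 + 348097)*(433982 - 163421)))) = 500006/(18615*((543331*270561))) = (500006/18615)/147004178691 = (500006/18615)*(1/147004178691) = 500006/2736482786332965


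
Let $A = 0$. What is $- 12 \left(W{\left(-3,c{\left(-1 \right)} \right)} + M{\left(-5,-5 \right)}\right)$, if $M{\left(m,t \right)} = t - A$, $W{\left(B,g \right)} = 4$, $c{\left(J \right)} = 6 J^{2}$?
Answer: $12$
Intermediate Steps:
$M{\left(m,t \right)} = t$ ($M{\left(m,t \right)} = t - 0 = t + 0 = t$)
$- 12 \left(W{\left(-3,c{\left(-1 \right)} \right)} + M{\left(-5,-5 \right)}\right) = - 12 \left(4 - 5\right) = \left(-12\right) \left(-1\right) = 12$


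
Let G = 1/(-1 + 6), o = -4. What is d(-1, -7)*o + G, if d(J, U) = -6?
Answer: 121/5 ≈ 24.200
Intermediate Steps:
G = 1/5 ≈ 0.20000
d(-1, -7)*o + G = -6*(-4) + 1/5 = 24 + 1/5 = 121/5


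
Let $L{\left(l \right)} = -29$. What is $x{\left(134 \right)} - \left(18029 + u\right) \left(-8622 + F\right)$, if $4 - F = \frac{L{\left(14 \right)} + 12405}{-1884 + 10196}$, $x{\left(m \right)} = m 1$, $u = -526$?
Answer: $\frac{156750863673}{1039} \approx 1.5087 \cdot 10^{8}$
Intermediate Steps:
$x{\left(m \right)} = m$
$F = \frac{2609}{1039}$ ($F = 4 - \frac{-29 + 12405}{-1884 + 10196} = 4 - \frac{12376}{8312} = 4 - 12376 \cdot \frac{1}{8312} = 4 - \frac{1547}{1039} = \frac{2609}{1039} \approx 2.5111$)
$x{\left(134 \right)} - \left(18029 + u\right) \left(-8622 + F\right) = 134 - \left(18029 - 526\right) \left(-8622 + \frac{2609}{1039}\right) = 134 - 17503 \left(- \frac{8955649}{1039}\right) = 134 - - \frac{156750724447}{1039} = 134 + \frac{156750724447}{1039} = \frac{156750863673}{1039}$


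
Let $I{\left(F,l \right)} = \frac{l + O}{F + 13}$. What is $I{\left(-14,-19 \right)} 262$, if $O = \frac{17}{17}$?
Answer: $4716$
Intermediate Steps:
$O = 1$ ($O = 17 \cdot \frac{1}{17} = 1$)
$I{\left(F,l \right)} = \frac{1 + l}{13 + F}$ ($I{\left(F,l \right)} = \frac{l + 1}{F + 13} = \frac{1 + l}{13 + F}$)
$I{\left(-14,-19 \right)} 262 = \frac{1 - 19}{13 - 14} \cdot 262 = \frac{1}{-1} \left(-18\right) 262 = \left(-1\right) \left(-18\right) 262 = 18 \cdot 262 = 4716$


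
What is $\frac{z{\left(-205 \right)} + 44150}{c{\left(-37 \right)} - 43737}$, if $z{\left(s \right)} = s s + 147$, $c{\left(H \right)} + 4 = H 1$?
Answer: $- \frac{43161}{21889} \approx -1.9718$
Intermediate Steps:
$c{\left(H \right)} = -4 + H$ ($c{\left(H \right)} = -4 + H 1 = -4 + H$)
$z{\left(s \right)} = 147 + s^{2}$ ($z{\left(s \right)} = s^{2} + 147 = 147 + s^{2}$)
$\frac{z{\left(-205 \right)} + 44150}{c{\left(-37 \right)} - 43737} = \frac{\left(147 + \left(-205\right)^{2}\right) + 44150}{\left(-4 - 37\right) - 43737} = \frac{\left(147 + 42025\right) + 44150}{-41 - 43737} = \frac{42172 + 44150}{-43778} = 86322 \left(- \frac{1}{43778}\right) = - \frac{43161}{21889}$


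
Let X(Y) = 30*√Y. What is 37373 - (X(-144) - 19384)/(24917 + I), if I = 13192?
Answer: 1424267041/38109 - 120*I/12703 ≈ 37374.0 - 0.0094466*I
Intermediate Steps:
37373 - (X(-144) - 19384)/(24917 + I) = 37373 - (30*√(-144) - 19384)/(24917 + 13192) = 37373 - (30*(12*I) - 19384)/38109 = 37373 - (360*I - 19384)/38109 = 37373 - (-19384 + 360*I)/38109 = 37373 - (-19384/38109 + 120*I/12703) = 37373 + (19384/38109 - 120*I/12703) = 1424267041/38109 - 120*I/12703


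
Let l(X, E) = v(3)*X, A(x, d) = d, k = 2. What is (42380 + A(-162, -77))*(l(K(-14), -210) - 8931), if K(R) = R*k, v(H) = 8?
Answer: -387283965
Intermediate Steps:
K(R) = 2*R (K(R) = R*2 = 2*R)
l(X, E) = 8*X
(42380 + A(-162, -77))*(l(K(-14), -210) - 8931) = (42380 - 77)*(8*(2*(-14)) - 8931) = 42303*(8*(-28) - 8931) = 42303*(-224 - 8931) = 42303*(-9155) = -387283965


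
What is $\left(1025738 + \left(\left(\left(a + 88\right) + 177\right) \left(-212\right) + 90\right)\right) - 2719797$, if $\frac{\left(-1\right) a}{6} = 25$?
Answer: $-1718349$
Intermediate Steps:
$a = -150$ ($a = \left(-6\right) 25 = -150$)
$\left(1025738 + \left(\left(\left(a + 88\right) + 177\right) \left(-212\right) + 90\right)\right) - 2719797 = \left(1025738 + \left(\left(\left(-150 + 88\right) + 177\right) \left(-212\right) + 90\right)\right) - 2719797 = \left(1025738 + \left(\left(-62 + 177\right) \left(-212\right) + 90\right)\right) - 2719797 = \left(1025738 + \left(115 \left(-212\right) + 90\right)\right) - 2719797 = \left(1025738 + \left(-24380 + 90\right)\right) - 2719797 = \left(1025738 - 24290\right) - 2719797 = 1001448 - 2719797 = -1718349$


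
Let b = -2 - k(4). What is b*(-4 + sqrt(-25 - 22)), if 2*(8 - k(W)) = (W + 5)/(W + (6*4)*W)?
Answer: 1991/50 - 1991*I*sqrt(47)/200 ≈ 39.82 - 68.248*I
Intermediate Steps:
k(W) = 8 - (5 + W)/(50*W) (k(W) = 8 - (W + 5)/(2*(W + (6*4)*W)) = 8 - (5 + W)/(2*(W + 24*W)) = 8 - (5 + W)/(2*(25*W)) = 8 - (5 + W)*1/(25*W)/2 = 8 - (5 + W)/(50*W))
b = -1991/200 (b = -2 - (-5 + 399*4)/(50*4) = -2 - (-5 + 1596)/(50*4) = -2 - 1591/(50*4) = -2 - 1*1591/200 = -2 - 1591/200 = -1991/200 ≈ -9.9550)
b*(-4 + sqrt(-25 - 22)) = -1991*(-4 + sqrt(-25 - 22))/200 = -1991*(-4 + sqrt(-47))/200 = -1991*(-4 + I*sqrt(47))/200 = 1991/50 - 1991*I*sqrt(47)/200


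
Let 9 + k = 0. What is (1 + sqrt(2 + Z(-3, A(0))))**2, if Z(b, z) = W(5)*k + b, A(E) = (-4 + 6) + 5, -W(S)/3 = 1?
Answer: (1 + sqrt(26))**2 ≈ 37.198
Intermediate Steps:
k = -9 (k = -9 + 0 = -9)
W(S) = -3 (W(S) = -3*1 = -3)
A(E) = 7 (A(E) = 2 + 5 = 7)
Z(b, z) = 27 + b (Z(b, z) = -3*(-9) + b = 27 + b)
(1 + sqrt(2 + Z(-3, A(0))))**2 = (1 + sqrt(2 + (27 - 3)))**2 = (1 + sqrt(2 + 24))**2 = (1 + sqrt(26))**2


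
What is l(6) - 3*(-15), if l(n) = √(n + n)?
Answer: 45 + 2*√3 ≈ 48.464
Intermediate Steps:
l(n) = √2*√n (l(n) = √(2*n) = √2*√n)
l(6) - 3*(-15) = √2*√6 - 3*(-15) = 2*√3 + 45 = 45 + 2*√3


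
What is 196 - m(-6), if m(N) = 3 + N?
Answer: 199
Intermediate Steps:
196 - m(-6) = 196 - (3 - 6) = 196 - 1*(-3) = 196 + 3 = 199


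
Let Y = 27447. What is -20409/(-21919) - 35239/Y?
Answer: -212237818/601610793 ≈ -0.35278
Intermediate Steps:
-20409/(-21919) - 35239/Y = -20409/(-21919) - 35239/27447 = -20409*(-1/21919) - 35239*1/27447 = 20409/21919 - 35239/27447 = -212237818/601610793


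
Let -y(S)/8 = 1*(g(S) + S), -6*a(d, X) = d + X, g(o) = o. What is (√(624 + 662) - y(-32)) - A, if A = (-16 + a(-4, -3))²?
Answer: -26353/36 + √1286 ≈ -696.17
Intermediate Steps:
a(d, X) = -X/6 - d/6 (a(d, X) = -(d + X)/6 = -(X + d)/6 = -X/6 - d/6)
y(S) = -16*S (y(S) = -8*(S + S) = -8*2*S = -16*S)
A = 7921/36 (A = (-16 + (-⅙*(-3) - ⅙*(-4)))² = (-16 + (½ + ⅔))² = (-16 + 7/6)² = (-89/6)² = 7921/36 ≈ 220.03)
(√(624 + 662) - y(-32)) - A = (√(624 + 662) - (-16)*(-32)) - 1*7921/36 = (√1286 - 1*512) - 7921/36 = (√1286 - 512) - 7921/36 = (-512 + √1286) - 7921/36 = -26353/36 + √1286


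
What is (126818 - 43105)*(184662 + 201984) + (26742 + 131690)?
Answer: 32367455030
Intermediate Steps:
(126818 - 43105)*(184662 + 201984) + (26742 + 131690) = 83713*386646 + 158432 = 32367296598 + 158432 = 32367455030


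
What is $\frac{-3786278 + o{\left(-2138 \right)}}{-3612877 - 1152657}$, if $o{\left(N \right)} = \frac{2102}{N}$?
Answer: $\frac{4047532233}{5094355846} \approx 0.79451$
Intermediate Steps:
$\frac{-3786278 + o{\left(-2138 \right)}}{-3612877 - 1152657} = \frac{-3786278 + \frac{2102}{-2138}}{-3612877 - 1152657} = \frac{-3786278 + 2102 \left(- \frac{1}{2138}\right)}{-4765534} = \left(-3786278 - \frac{1051}{1069}\right) \left(- \frac{1}{4765534}\right) = \left(- \frac{4047532233}{1069}\right) \left(- \frac{1}{4765534}\right) = \frac{4047532233}{5094355846}$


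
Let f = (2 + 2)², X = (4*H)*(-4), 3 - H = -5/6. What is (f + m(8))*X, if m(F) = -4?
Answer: -736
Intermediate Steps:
H = 23/6 (H = 3 - (-5)/6 = 3 - 1*(-⅚) = 3 + ⅚ = 23/6 ≈ 3.8333)
X = -184/3 (X = (4*(23/6))*(-4) = (46/3)*(-4) = -184/3 ≈ -61.333)
f = 16 (f = 4² = 16)
(f + m(8))*X = (16 - 4)*(-184/3) = 12*(-184/3) = -736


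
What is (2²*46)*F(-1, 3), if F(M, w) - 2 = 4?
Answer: 1104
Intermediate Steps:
F(M, w) = 6 (F(M, w) = 2 + 4 = 6)
(2²*46)*F(-1, 3) = (2²*46)*6 = (4*46)*6 = 184*6 = 1104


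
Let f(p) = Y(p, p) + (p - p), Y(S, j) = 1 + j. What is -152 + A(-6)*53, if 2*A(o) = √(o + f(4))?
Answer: -152 + 53*I/2 ≈ -152.0 + 26.5*I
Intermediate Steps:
f(p) = 1 + p (f(p) = (1 + p) + (p - p) = (1 + p) + 0 = 1 + p)
A(o) = √(5 + o)/2 (A(o) = √(o + (1 + 4))/2 = √(o + 5)/2 = √(5 + o)/2)
-152 + A(-6)*53 = -152 + (√(5 - 6)/2)*53 = -152 + (√(-1)/2)*53 = -152 + (I/2)*53 = -152 + 53*I/2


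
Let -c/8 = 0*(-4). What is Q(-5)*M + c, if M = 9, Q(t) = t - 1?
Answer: -54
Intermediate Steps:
c = 0 (c = -0*(-4) = -8*0 = 0)
Q(t) = -1 + t
Q(-5)*M + c = (-1 - 5)*9 + 0 = -6*9 + 0 = -54 + 0 = -54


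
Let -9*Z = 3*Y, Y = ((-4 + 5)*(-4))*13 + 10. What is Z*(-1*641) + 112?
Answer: -8862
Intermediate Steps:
Y = -42 (Y = (1*(-4))*13 + 10 = -4*13 + 10 = -52 + 10 = -42)
Z = 14 (Z = -(-42)/3 = -1/9*(-126) = 14)
Z*(-1*641) + 112 = 14*(-1*641) + 112 = 14*(-641) + 112 = -8974 + 112 = -8862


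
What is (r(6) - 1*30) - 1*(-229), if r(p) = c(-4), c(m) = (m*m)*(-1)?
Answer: 183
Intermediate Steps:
c(m) = -m**2 (c(m) = m**2*(-1) = -m**2)
r(p) = -16 (r(p) = -1*(-4)**2 = -1*16 = -16)
(r(6) - 1*30) - 1*(-229) = (-16 - 1*30) - 1*(-229) = (-16 - 30) + 229 = -46 + 229 = 183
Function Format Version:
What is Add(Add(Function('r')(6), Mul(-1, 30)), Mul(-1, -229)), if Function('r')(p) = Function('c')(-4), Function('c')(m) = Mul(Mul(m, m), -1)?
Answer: 183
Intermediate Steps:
Function('c')(m) = Mul(-1, Pow(m, 2)) (Function('c')(m) = Mul(Pow(m, 2), -1) = Mul(-1, Pow(m, 2)))
Function('r')(p) = -16 (Function('r')(p) = Mul(-1, Pow(-4, 2)) = Mul(-1, 16) = -16)
Add(Add(Function('r')(6), Mul(-1, 30)), Mul(-1, -229)) = Add(Add(-16, Mul(-1, 30)), Mul(-1, -229)) = Add(Add(-16, -30), 229) = Add(-46, 229) = 183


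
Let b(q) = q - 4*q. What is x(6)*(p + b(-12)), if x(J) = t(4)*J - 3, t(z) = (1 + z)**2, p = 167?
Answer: 29841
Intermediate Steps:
b(q) = -3*q
x(J) = -3 + 25*J (x(J) = (1 + 4)**2*J - 3 = 5**2*J - 3 = 25*J - 3 = -3 + 25*J)
x(6)*(p + b(-12)) = (-3 + 25*6)*(167 - 3*(-12)) = (-3 + 150)*(167 + 36) = 147*203 = 29841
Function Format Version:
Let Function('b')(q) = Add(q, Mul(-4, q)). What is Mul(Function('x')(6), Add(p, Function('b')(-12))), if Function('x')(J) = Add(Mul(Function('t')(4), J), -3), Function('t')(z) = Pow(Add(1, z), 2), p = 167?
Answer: 29841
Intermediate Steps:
Function('b')(q) = Mul(-3, q)
Function('x')(J) = Add(-3, Mul(25, J)) (Function('x')(J) = Add(Mul(Pow(Add(1, 4), 2), J), -3) = Add(Mul(Pow(5, 2), J), -3) = Add(Mul(25, J), -3) = Add(-3, Mul(25, J)))
Mul(Function('x')(6), Add(p, Function('b')(-12))) = Mul(Add(-3, Mul(25, 6)), Add(167, Mul(-3, -12))) = Mul(Add(-3, 150), Add(167, 36)) = Mul(147, 203) = 29841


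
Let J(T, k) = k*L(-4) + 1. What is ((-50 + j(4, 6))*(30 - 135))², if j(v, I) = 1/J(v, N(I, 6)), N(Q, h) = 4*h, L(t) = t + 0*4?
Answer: 9954252441/361 ≈ 2.7574e+7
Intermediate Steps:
L(t) = t (L(t) = t + 0 = t)
J(T, k) = 1 - 4*k (J(T, k) = k*(-4) + 1 = -4*k + 1 = 1 - 4*k)
j(v, I) = -1/95 (j(v, I) = 1/(1 - 16*6) = 1/(1 - 4*24) = 1/(1 - 96) = 1/(-95) = 1*(-1/95) = -1/95)
((-50 + j(4, 6))*(30 - 135))² = ((-50 - 1/95)*(30 - 135))² = (-4751/95*(-105))² = (99771/19)² = 9954252441/361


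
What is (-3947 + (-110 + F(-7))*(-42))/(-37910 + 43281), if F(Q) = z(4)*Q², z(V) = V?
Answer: -7559/5371 ≈ -1.4074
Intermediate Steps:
F(Q) = 4*Q²
(-3947 + (-110 + F(-7))*(-42))/(-37910 + 43281) = (-3947 + (-110 + 4*(-7)²)*(-42))/(-37910 + 43281) = (-3947 + (-110 + 4*49)*(-42))/5371 = (-3947 + (-110 + 196)*(-42))*(1/5371) = (-3947 + 86*(-42))*(1/5371) = (-3947 - 3612)*(1/5371) = -7559*1/5371 = -7559/5371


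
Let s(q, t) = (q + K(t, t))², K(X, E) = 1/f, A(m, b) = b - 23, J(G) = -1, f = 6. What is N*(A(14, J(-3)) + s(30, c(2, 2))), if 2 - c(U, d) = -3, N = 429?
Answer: 4561271/12 ≈ 3.8011e+5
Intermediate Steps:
A(m, b) = -23 + b
K(X, E) = ⅙ (K(X, E) = 1/6 = ⅙)
c(U, d) = 5 (c(U, d) = 2 - 1*(-3) = 2 + 3 = 5)
s(q, t) = (⅙ + q)² (s(q, t) = (q + ⅙)² = (⅙ + q)²)
N*(A(14, J(-3)) + s(30, c(2, 2))) = 429*((-23 - 1) + (1 + 6*30)²/36) = 429*(-24 + (1 + 180)²/36) = 429*(-24 + (1/36)*181²) = 429*(-24 + (1/36)*32761) = 429*(-24 + 32761/36) = 429*(31897/36) = 4561271/12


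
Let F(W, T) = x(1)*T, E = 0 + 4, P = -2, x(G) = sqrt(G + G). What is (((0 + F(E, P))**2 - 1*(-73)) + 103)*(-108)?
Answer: -19872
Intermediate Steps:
x(G) = sqrt(2)*sqrt(G) (x(G) = sqrt(2*G) = sqrt(2)*sqrt(G))
E = 4
F(W, T) = T*sqrt(2) (F(W, T) = (sqrt(2)*sqrt(1))*T = (sqrt(2)*1)*T = sqrt(2)*T = T*sqrt(2))
(((0 + F(E, P))**2 - 1*(-73)) + 103)*(-108) = (((0 - 2*sqrt(2))**2 - 1*(-73)) + 103)*(-108) = (((-2*sqrt(2))**2 + 73) + 103)*(-108) = ((8 + 73) + 103)*(-108) = (81 + 103)*(-108) = 184*(-108) = -19872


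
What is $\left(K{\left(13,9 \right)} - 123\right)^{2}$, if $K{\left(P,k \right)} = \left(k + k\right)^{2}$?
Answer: $40401$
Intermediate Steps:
$K{\left(P,k \right)} = 4 k^{2}$ ($K{\left(P,k \right)} = \left(2 k\right)^{2} = 4 k^{2}$)
$\left(K{\left(13,9 \right)} - 123\right)^{2} = \left(4 \cdot 9^{2} - 123\right)^{2} = \left(4 \cdot 81 - 123\right)^{2} = \left(324 - 123\right)^{2} = 201^{2} = 40401$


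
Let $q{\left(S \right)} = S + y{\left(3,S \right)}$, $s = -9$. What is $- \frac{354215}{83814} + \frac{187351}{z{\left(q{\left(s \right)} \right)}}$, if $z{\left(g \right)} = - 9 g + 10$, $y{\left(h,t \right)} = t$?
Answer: $\frac{181880369}{167628} \approx 1085.0$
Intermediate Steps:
$q{\left(S \right)} = 2 S$ ($q{\left(S \right)} = S + S = 2 S$)
$z{\left(g \right)} = 10 - 9 g$
$- \frac{354215}{83814} + \frac{187351}{z{\left(q{\left(s \right)} \right)}} = - \frac{354215}{83814} + \frac{187351}{10 - 9 \cdot 2 \left(-9\right)} = \left(-354215\right) \frac{1}{83814} + \frac{187351}{10 - -162} = - \frac{354215}{83814} + \frac{187351}{10 + 162} = - \frac{354215}{83814} + \frac{187351}{172} = - \frac{354215}{83814} + 187351 \cdot \frac{1}{172} = - \frac{354215}{83814} + \frac{4357}{4} = \frac{181880369}{167628}$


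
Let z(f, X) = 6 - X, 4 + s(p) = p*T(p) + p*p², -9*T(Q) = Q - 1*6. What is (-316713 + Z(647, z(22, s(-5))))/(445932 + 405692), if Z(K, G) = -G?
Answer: -2851687/7664616 ≈ -0.37206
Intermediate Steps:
T(Q) = ⅔ - Q/9 (T(Q) = -(Q - 1*6)/9 = -(Q - 6)/9 = -(-6 + Q)/9 = ⅔ - Q/9)
s(p) = -4 + p³ + p*(⅔ - p/9) (s(p) = -4 + (p*(⅔ - p/9) + p*p²) = -4 + (p*(⅔ - p/9) + p³) = -4 + (p³ + p*(⅔ - p/9)) = -4 + p³ + p*(⅔ - p/9))
(-316713 + Z(647, z(22, s(-5))))/(445932 + 405692) = (-316713 - (6 - (-4 + (-5)³ - ⅑*(-5)*(-6 - 5))))/(445932 + 405692) = (-316713 - (6 - (-4 - 125 - ⅑*(-5)*(-11))))/851624 = (-316713 - (6 - (-4 - 125 - 55/9)))*(1/851624) = (-316713 - (6 - 1*(-1216/9)))*(1/851624) = (-316713 - (6 + 1216/9))*(1/851624) = (-316713 - 1*1270/9)*(1/851624) = (-316713 - 1270/9)*(1/851624) = -2851687/9*1/851624 = -2851687/7664616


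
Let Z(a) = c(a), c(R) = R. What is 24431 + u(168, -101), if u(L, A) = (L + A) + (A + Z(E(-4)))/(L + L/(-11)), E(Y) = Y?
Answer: 391957/16 ≈ 24497.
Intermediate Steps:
Z(a) = a
u(L, A) = A + L + 11*(-4 + A)/(10*L) (u(L, A) = (L + A) + (A - 4)/(L + L/(-11)) = (A + L) + (-4 + A)/(L + L*(-1/11)) = (A + L) + (-4 + A)/(L - L/11) = (A + L) + (-4 + A)/((10*L/11)) = (A + L) + (-4 + A)*(11/(10*L)) = (A + L) + 11*(-4 + A)/(10*L) = A + L + 11*(-4 + A)/(10*L))
24431 + u(168, -101) = 24431 + (1/10)*(-44 + 11*(-101) + 10*168*(-101 + 168))/168 = 24431 + (1/10)*(1/168)*(-44 - 1111 + 10*168*67) = 24431 + (1/10)*(1/168)*(-44 - 1111 + 112560) = 24431 + (1/10)*(1/168)*111405 = 24431 + 1061/16 = 391957/16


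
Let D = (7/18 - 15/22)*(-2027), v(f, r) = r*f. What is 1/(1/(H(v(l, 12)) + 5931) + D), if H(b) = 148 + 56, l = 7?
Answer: 202455/120211268 ≈ 0.0016842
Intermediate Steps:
v(f, r) = f*r
D = 58783/99 (D = (7*(1/18) - 15*1/22)*(-2027) = (7/18 - 15/22)*(-2027) = -29/99*(-2027) = 58783/99 ≈ 593.77)
H(b) = 204
1/(1/(H(v(l, 12)) + 5931) + D) = 1/(1/(204 + 5931) + 58783/99) = 1/(1/6135 + 58783/99) = 1/(120211268/202455) = 202455/120211268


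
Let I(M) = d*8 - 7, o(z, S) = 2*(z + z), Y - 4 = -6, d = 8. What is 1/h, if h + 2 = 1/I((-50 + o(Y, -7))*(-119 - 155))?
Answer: -57/113 ≈ -0.50443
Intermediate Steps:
Y = -2 (Y = 4 - 6 = -2)
o(z, S) = 4*z (o(z, S) = 2*(2*z) = 4*z)
I(M) = 57 (I(M) = 8*8 - 7 = 64 - 7 = 57)
h = -113/57 (h = -2 + 1/57 = -113/57 ≈ -1.9825)
1/h = 1/(-113/57) = -57/113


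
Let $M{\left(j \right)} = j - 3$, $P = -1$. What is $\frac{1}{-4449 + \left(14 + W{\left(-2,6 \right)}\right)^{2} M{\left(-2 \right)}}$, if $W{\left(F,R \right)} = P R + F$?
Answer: $- \frac{1}{4629} \approx -0.00021603$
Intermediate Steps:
$W{\left(F,R \right)} = F - R$ ($W{\left(F,R \right)} = - R + F = F - R$)
$M{\left(j \right)} = -3 + j$ ($M{\left(j \right)} = j - 3 = -3 + j$)
$\frac{1}{-4449 + \left(14 + W{\left(-2,6 \right)}\right)^{2} M{\left(-2 \right)}} = \frac{1}{-4449 + \left(14 - 8\right)^{2} \left(-3 - 2\right)} = \frac{1}{-4449 + \left(14 - 8\right)^{2} \left(-5\right)} = \frac{1}{-4449 + 6^{2} \left(-5\right)} = \frac{1}{-4449 + 36 \left(-5\right)} = \frac{1}{-4449 - 180} = \frac{1}{-4629} = - \frac{1}{4629}$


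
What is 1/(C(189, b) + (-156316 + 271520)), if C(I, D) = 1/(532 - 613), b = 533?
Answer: 81/9331523 ≈ 8.6803e-6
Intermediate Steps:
C(I, D) = -1/81 (C(I, D) = 1/(-81) = -1/81)
1/(C(189, b) + (-156316 + 271520)) = 1/(-1/81 + (-156316 + 271520)) = 1/(-1/81 + 115204) = 1/(9331523/81) = 81/9331523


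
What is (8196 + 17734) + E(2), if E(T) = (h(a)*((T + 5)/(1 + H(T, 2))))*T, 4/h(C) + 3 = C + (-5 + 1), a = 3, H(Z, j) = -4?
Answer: 77804/3 ≈ 25935.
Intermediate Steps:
h(C) = 4/(-7 + C) (h(C) = 4/(-3 + (C + (-5 + 1))) = 4/(-3 + (C - 4)) = 4/(-3 + (-4 + C)) = 4/(-7 + C))
E(T) = T*(5/3 + T/3) (E(T) = ((4/(-7 + 3))*((T + 5)/(1 - 4)))*T = ((4/(-4))*((5 + T)/(-3)))*T = ((4*(-¼))*((5 + T)*(-⅓)))*T = (-(-5/3 - T/3))*T = (5/3 + T/3)*T = T*(5/3 + T/3))
(8196 + 17734) + E(2) = (8196 + 17734) + (⅓)*2*(5 + 2) = 25930 + (⅓)*2*7 = 25930 + 14/3 = 77804/3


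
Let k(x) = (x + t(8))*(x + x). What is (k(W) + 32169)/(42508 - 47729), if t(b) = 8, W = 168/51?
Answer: -9318345/1508869 ≈ -6.1757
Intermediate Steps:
W = 56/17 (W = 168*(1/51) = 56/17 ≈ 3.2941)
k(x) = 2*x*(8 + x) (k(x) = (x + 8)*(x + x) = (8 + x)*(2*x) = 2*x*(8 + x))
(k(W) + 32169)/(42508 - 47729) = (2*(56/17)*(8 + 56/17) + 32169)/(42508 - 47729) = (2*(56/17)*(192/17) + 32169)/(-5221) = (21504/289 + 32169)*(-1/5221) = (9318345/289)*(-1/5221) = -9318345/1508869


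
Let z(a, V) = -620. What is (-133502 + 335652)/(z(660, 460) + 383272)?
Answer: 101075/191326 ≈ 0.52829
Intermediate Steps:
(-133502 + 335652)/(z(660, 460) + 383272) = (-133502 + 335652)/(-620 + 383272) = 202150/382652 = 202150*(1/382652) = 101075/191326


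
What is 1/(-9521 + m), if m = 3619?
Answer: -1/5902 ≈ -0.00016943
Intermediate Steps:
1/(-9521 + m) = 1/(-9521 + 3619) = 1/(-5902) = -1/5902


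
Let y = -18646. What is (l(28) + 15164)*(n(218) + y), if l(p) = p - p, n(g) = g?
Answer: -279442192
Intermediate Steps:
l(p) = 0
(l(28) + 15164)*(n(218) + y) = (0 + 15164)*(218 - 18646) = 15164*(-18428) = -279442192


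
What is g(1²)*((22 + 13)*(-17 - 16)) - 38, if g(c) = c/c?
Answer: -1193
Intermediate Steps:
g(c) = 1
g(1²)*((22 + 13)*(-17 - 16)) - 38 = 1*((22 + 13)*(-17 - 16)) - 38 = 1*(35*(-33)) - 38 = 1*(-1155) - 38 = -1155 - 38 = -1193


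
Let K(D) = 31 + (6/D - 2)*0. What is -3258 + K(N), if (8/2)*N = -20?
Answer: -3227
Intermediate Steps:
N = -5 (N = (1/4)*(-20) = -5)
K(D) = 31 (K(D) = 31 + (-2 + 6/D)*0 = 31 + 0 = 31)
-3258 + K(N) = -3258 + 31 = -3227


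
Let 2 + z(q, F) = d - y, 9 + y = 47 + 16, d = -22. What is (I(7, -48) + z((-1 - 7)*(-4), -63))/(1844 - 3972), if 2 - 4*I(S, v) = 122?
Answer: 27/532 ≈ 0.050752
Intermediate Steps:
I(S, v) = -30 (I(S, v) = 1/2 - 1/4*122 = 1/2 - 61/2 = -30)
y = 54 (y = -9 + (47 + 16) = -9 + 63 = 54)
z(q, F) = -78 (z(q, F) = -2 + (-22 - 1*54) = -2 + (-22 - 54) = -2 - 76 = -78)
(I(7, -48) + z((-1 - 7)*(-4), -63))/(1844 - 3972) = (-30 - 78)/(1844 - 3972) = -108/(-2128) = -108*(-1/2128) = 27/532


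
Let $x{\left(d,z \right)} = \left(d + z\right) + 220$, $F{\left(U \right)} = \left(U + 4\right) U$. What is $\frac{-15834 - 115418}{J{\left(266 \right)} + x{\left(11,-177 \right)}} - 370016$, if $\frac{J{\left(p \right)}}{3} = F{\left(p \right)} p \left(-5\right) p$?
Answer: $- \frac{14102315971454342}{38112719373} \approx -3.7002 \cdot 10^{5}$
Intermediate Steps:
$F{\left(U \right)} = U \left(4 + U\right)$ ($F{\left(U \right)} = \left(4 + U\right) U = U \left(4 + U\right)$)
$x{\left(d,z \right)} = 220 + d + z$
$J{\left(p \right)} = - 15 p^{3} \left(4 + p\right)$ ($J{\left(p \right)} = 3 p \left(4 + p\right) p \left(-5\right) p = 3 p \left(4 + p\right) \left(- 5 p\right) p = 3 - 5 p^{2} \left(4 + p\right) p = 3 \left(- 5 p^{3} \left(4 + p\right)\right) = - 15 p^{3} \left(4 + p\right)$)
$\frac{-15834 - 115418}{J{\left(266 \right)} + x{\left(11,-177 \right)}} - 370016 = \frac{-15834 - 115418}{15 \cdot 266^{3} \left(-4 - 266\right) + \left(220 + 11 - 177\right)} - 370016 = - \frac{131252}{15 \cdot 18821096 \left(-4 - 266\right) + 54} - 370016 = - \frac{131252}{15 \cdot 18821096 \left(-270\right) + 54} - 370016 = - \frac{131252}{-76225438800 + 54} - 370016 = - \frac{131252}{-76225438746} - 370016 = \left(-131252\right) \left(- \frac{1}{76225438746}\right) - 370016 = \frac{65626}{38112719373} - 370016 = - \frac{14102315971454342}{38112719373}$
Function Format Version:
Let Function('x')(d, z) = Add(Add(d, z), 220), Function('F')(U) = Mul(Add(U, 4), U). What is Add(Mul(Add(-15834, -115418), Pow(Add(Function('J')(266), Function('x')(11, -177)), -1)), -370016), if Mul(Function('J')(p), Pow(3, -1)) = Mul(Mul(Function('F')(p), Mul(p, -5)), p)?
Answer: Rational(-14102315971454342, 38112719373) ≈ -3.7002e+5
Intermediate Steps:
Function('F')(U) = Mul(U, Add(4, U)) (Function('F')(U) = Mul(Add(4, U), U) = Mul(U, Add(4, U)))
Function('x')(d, z) = Add(220, d, z)
Function('J')(p) = Mul(-15, Pow(p, 3), Add(4, p)) (Function('J')(p) = Mul(3, Mul(Mul(Mul(p, Add(4, p)), Mul(p, -5)), p)) = Mul(3, Mul(Mul(Mul(p, Add(4, p)), Mul(-5, p)), p)) = Mul(3, Mul(Mul(-5, Pow(p, 2), Add(4, p)), p)) = Mul(3, Mul(-5, Pow(p, 3), Add(4, p))) = Mul(-15, Pow(p, 3), Add(4, p)))
Add(Mul(Add(-15834, -115418), Pow(Add(Function('J')(266), Function('x')(11, -177)), -1)), -370016) = Add(Mul(Add(-15834, -115418), Pow(Add(Mul(15, Pow(266, 3), Add(-4, Mul(-1, 266))), Add(220, 11, -177)), -1)), -370016) = Add(Mul(-131252, Pow(Add(Mul(15, 18821096, Add(-4, -266)), 54), -1)), -370016) = Add(Mul(-131252, Pow(Add(Mul(15, 18821096, -270), 54), -1)), -370016) = Add(Mul(-131252, Pow(Add(-76225438800, 54), -1)), -370016) = Add(Mul(-131252, Pow(-76225438746, -1)), -370016) = Add(Mul(-131252, Rational(-1, 76225438746)), -370016) = Add(Rational(65626, 38112719373), -370016) = Rational(-14102315971454342, 38112719373)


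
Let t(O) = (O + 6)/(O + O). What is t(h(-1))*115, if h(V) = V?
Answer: -575/2 ≈ -287.50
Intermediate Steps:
t(O) = (6 + O)/(2*O) (t(O) = (6 + O)/((2*O)) = (6 + O)*(1/(2*O)) = (6 + O)/(2*O))
t(h(-1))*115 = ((½)*(6 - 1)/(-1))*115 = ((½)*(-1)*5)*115 = -5/2*115 = -575/2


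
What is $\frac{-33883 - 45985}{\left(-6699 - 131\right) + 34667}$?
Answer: $- \frac{79868}{27837} \approx -2.8691$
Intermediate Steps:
$\frac{-33883 - 45985}{\left(-6699 - 131\right) + 34667} = - \frac{79868}{-6830 + 34667} = - \frac{79868}{27837}$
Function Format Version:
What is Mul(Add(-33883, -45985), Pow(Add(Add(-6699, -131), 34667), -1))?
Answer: Rational(-79868, 27837) ≈ -2.8691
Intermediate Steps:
Mul(Add(-33883, -45985), Pow(Add(Add(-6699, -131), 34667), -1)) = Mul(-79868, Pow(Add(-6830, 34667), -1)) = Mul(-79868, Pow(27837, -1)) = Mul(-79868, Rational(1, 27837)) = Rational(-79868, 27837)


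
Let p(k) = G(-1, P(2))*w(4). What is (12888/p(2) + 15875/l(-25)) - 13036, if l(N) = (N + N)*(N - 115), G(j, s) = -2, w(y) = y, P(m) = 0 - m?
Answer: -820105/56 ≈ -14645.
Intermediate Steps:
P(m) = -m
p(k) = -8 (p(k) = -2*4 = -8)
l(N) = 2*N*(-115 + N) (l(N) = (2*N)*(-115 + N) = 2*N*(-115 + N))
(12888/p(2) + 15875/l(-25)) - 13036 = (12888/(-8) + 15875/((2*(-25)*(-115 - 25)))) - 13036 = (12888*(-⅛) + 15875/((2*(-25)*(-140)))) - 13036 = (-1611 + 15875/7000) - 13036 = (-1611 + 15875*(1/7000)) - 13036 = (-1611 + 127/56) - 13036 = -90089/56 - 13036 = -820105/56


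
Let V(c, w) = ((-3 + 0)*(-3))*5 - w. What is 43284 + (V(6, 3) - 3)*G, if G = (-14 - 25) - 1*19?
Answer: 41022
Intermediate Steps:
G = -58 (G = -39 - 19 = -58)
V(c, w) = 45 - w (V(c, w) = -3*(-3)*5 - w = 9*5 - w = 45 - w)
43284 + (V(6, 3) - 3)*G = 43284 + ((45 - 1*3) - 3)*(-58) = 43284 + ((45 - 3) - 3)*(-58) = 43284 + (42 - 3)*(-58) = 43284 + 39*(-58) = 43284 - 2262 = 41022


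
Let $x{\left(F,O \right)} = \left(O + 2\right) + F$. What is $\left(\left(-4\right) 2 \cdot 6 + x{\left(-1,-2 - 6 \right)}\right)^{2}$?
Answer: $3025$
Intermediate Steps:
$x{\left(F,O \right)} = 2 + F + O$ ($x{\left(F,O \right)} = \left(2 + O\right) + F = 2 + F + O$)
$\left(\left(-4\right) 2 \cdot 6 + x{\left(-1,-2 - 6 \right)}\right)^{2} = \left(\left(-4\right) 2 \cdot 6 - 7\right)^{2} = \left(\left(-8\right) 6 - 7\right)^{2} = \left(-48 - 7\right)^{2} = \left(-55\right)^{2} = 3025$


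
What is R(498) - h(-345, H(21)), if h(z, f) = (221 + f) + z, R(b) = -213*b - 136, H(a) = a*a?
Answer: -106527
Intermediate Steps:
H(a) = a²
R(b) = -136 - 213*b
h(z, f) = 221 + f + z
R(498) - h(-345, H(21)) = (-136 - 213*498) - (221 + 21² - 345) = (-136 - 106074) - (221 + 441 - 345) = -106210 - 1*317 = -106210 - 317 = -106527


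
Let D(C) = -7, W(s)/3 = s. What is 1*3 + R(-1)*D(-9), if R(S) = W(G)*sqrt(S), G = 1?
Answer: 3 - 21*I ≈ 3.0 - 21.0*I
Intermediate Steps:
W(s) = 3*s
R(S) = 3*sqrt(S) (R(S) = (3*1)*sqrt(S) = 3*sqrt(S))
1*3 + R(-1)*D(-9) = 1*3 + (3*sqrt(-1))*(-7) = 3 + (3*I)*(-7) = 3 - 21*I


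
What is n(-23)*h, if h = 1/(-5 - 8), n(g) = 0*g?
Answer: 0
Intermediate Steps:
n(g) = 0
h = -1/13 (h = 1/(-13) = -1/13 ≈ -0.076923)
n(-23)*h = 0*(-1/13) = 0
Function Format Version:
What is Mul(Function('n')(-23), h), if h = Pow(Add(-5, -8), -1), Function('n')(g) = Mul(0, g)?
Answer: 0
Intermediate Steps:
Function('n')(g) = 0
h = Rational(-1, 13) (h = Pow(-13, -1) = Rational(-1, 13) ≈ -0.076923)
Mul(Function('n')(-23), h) = Mul(0, Rational(-1, 13)) = 0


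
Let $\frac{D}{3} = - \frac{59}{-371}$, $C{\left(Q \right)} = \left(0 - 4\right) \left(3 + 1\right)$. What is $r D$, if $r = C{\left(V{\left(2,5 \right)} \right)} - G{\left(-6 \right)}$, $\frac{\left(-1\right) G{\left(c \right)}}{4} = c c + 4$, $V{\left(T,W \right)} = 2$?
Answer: $\frac{25488}{371} \approx 68.701$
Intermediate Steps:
$G{\left(c \right)} = -16 - 4 c^{2}$ ($G{\left(c \right)} = - 4 \left(c c + 4\right) = - 4 \left(c^{2} + 4\right) = - 4 \left(4 + c^{2}\right) = -16 - 4 c^{2}$)
$C{\left(Q \right)} = -16$ ($C{\left(Q \right)} = \left(-4\right) 4 = -16$)
$r = 144$ ($r = -16 - \left(-16 - 4 \left(-6\right)^{2}\right) = -16 - \left(-16 - 144\right) = -16 - -160 = -16 + 160 = 144$)
$D = \frac{177}{371}$ ($D = 3 \left(- \frac{59}{-371}\right) = 3 \left(\left(-59\right) \left(- \frac{1}{371}\right)\right) = 3 \cdot \frac{59}{371} = \frac{177}{371} \approx 0.47709$)
$r D = 144 \cdot \frac{177}{371} = \frac{25488}{371}$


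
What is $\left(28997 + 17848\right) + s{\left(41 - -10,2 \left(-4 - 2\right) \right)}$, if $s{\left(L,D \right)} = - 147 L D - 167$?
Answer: $136642$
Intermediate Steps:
$s{\left(L,D \right)} = -167 - 147 D L$ ($s{\left(L,D \right)} = - 147 D L - 167 = -167 - 147 D L$)
$\left(28997 + 17848\right) + s{\left(41 - -10,2 \left(-4 - 2\right) \right)} = \left(28997 + 17848\right) - \left(167 + 147 \cdot 2 \left(-4 - 2\right) \left(41 - -10\right)\right) = 46845 - \left(167 + 147 \cdot 2 \left(-6\right) \left(41 + 10\right)\right) = 46845 - \left(167 - 89964\right) = 46845 + \left(-167 + 89964\right) = 46845 + 89797 = 136642$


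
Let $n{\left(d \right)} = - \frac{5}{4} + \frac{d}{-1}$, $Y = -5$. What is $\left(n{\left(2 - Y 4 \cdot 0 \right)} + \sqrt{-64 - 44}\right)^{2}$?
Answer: $\frac{\left(13 - 24 i \sqrt{3}\right)^{2}}{16} \approx -97.438 - 67.55 i$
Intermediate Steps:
$n{\left(d \right)} = - \frac{5}{4} - d$ ($n{\left(d \right)} = \left(-5\right) \frac{1}{4} + d \left(-1\right) = - \frac{5}{4} - d$)
$\left(n{\left(2 - Y 4 \cdot 0 \right)} + \sqrt{-64 - 44}\right)^{2} = \left(\left(- \frac{5}{4} - \left(2 - \left(-5\right) 4 \cdot 0\right)\right) + \sqrt{-64 - 44}\right)^{2} = \left(\left(- \frac{5}{4} - \left(2 - \left(-20\right) 0\right)\right) + \sqrt{-64 - 44}\right)^{2} = \left(\left(- \frac{5}{4} - \left(2 - 0\right)\right) + \sqrt{-108}\right)^{2} = \left(\left(- \frac{5}{4} - \left(2 + 0\right)\right) + 6 i \sqrt{3}\right)^{2} = \left(\left(- \frac{5}{4} - 2\right) + 6 i \sqrt{3}\right)^{2} = \left(- \frac{13}{4} + 6 i \sqrt{3}\right)^{2}$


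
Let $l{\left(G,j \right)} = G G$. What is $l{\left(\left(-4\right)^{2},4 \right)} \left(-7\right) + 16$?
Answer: $-1776$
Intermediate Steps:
$l{\left(G,j \right)} = G^{2}$
$l{\left(\left(-4\right)^{2},4 \right)} \left(-7\right) + 16 = \left(\left(-4\right)^{2}\right)^{2} \left(-7\right) + 16 = 16^{2} \left(-7\right) + 16 = 256 \left(-7\right) + 16 = -1792 + 16 = -1776$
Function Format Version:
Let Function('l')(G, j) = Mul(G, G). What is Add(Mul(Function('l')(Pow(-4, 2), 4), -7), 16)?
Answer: -1776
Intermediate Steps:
Function('l')(G, j) = Pow(G, 2)
Add(Mul(Function('l')(Pow(-4, 2), 4), -7), 16) = Add(Mul(Pow(Pow(-4, 2), 2), -7), 16) = Add(Mul(Pow(16, 2), -7), 16) = Add(Mul(256, -7), 16) = Add(-1792, 16) = -1776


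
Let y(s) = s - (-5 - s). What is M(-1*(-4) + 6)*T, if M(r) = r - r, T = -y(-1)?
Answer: 0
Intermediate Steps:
y(s) = 5 + 2*s (y(s) = s + (5 + s) = 5 + 2*s)
T = -3 (T = -(5 + 2*(-1)) = -(5 - 2) = -1*3 = -3)
M(r) = 0
M(-1*(-4) + 6)*T = 0*(-3) = 0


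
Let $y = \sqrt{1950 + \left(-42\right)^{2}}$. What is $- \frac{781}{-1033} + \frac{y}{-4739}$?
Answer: $\frac{781}{1033} - \frac{\sqrt{3714}}{4739} \approx 0.74319$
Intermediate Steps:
$y = \sqrt{3714}$ ($y = \sqrt{1950 + 1764} = \sqrt{3714} \approx 60.943$)
$- \frac{781}{-1033} + \frac{y}{-4739} = - \frac{781}{-1033} + \frac{\sqrt{3714}}{-4739} = \left(-781\right) \left(- \frac{1}{1033}\right) + \sqrt{3714} \left(- \frac{1}{4739}\right) = \frac{781}{1033} - \frac{\sqrt{3714}}{4739}$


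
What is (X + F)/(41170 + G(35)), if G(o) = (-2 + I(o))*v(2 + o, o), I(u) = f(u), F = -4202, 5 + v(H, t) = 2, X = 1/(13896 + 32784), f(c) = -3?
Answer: -196149359/1922515800 ≈ -0.10203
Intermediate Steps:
X = 1/46680 ≈ 2.1422e-5
v(H, t) = -3 (v(H, t) = -5 + 2 = -3)
I(u) = -3
G(o) = 15 (G(o) = (-2 - 3)*(-3) = -5*(-3) = 15)
(X + F)/(41170 + G(35)) = (1/46680 - 4202)/(41170 + 15) = -196149359/46680/41185 = -196149359/46680*1/41185 = -196149359/1922515800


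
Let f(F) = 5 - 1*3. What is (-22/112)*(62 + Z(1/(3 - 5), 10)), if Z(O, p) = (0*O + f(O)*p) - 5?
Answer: -121/8 ≈ -15.125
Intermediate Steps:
f(F) = 2 (f(F) = 5 - 3 = 2)
Z(O, p) = -5 + 2*p (Z(O, p) = (0*O + 2*p) - 5 = (0 + 2*p) - 5 = 2*p - 5 = -5 + 2*p)
(-22/112)*(62 + Z(1/(3 - 5), 10)) = (-22/112)*(62 + (-5 + 2*10)) = (-22*1/112)*(62 + (-5 + 20)) = -11*(62 + 15)/56 = -11/56*77 = -121/8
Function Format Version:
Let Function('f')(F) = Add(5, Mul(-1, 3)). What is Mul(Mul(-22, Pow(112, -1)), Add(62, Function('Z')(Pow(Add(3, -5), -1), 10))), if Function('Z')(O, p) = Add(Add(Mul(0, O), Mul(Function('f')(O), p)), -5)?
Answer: Rational(-121, 8) ≈ -15.125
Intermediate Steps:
Function('f')(F) = 2 (Function('f')(F) = Add(5, -3) = 2)
Function('Z')(O, p) = Add(-5, Mul(2, p)) (Function('Z')(O, p) = Add(Add(Mul(0, O), Mul(2, p)), -5) = Add(Add(0, Mul(2, p)), -5) = Add(Mul(2, p), -5) = Add(-5, Mul(2, p)))
Mul(Mul(-22, Pow(112, -1)), Add(62, Function('Z')(Pow(Add(3, -5), -1), 10))) = Mul(Mul(-22, Pow(112, -1)), Add(62, Add(-5, Mul(2, 10)))) = Mul(Mul(-22, Rational(1, 112)), Add(62, Add(-5, 20))) = Mul(Rational(-11, 56), Add(62, 15)) = Mul(Rational(-11, 56), 77) = Rational(-121, 8)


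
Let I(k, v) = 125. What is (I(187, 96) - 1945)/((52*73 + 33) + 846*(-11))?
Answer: 1820/5477 ≈ 0.33230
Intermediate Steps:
(I(187, 96) - 1945)/((52*73 + 33) + 846*(-11)) = (125 - 1945)/((52*73 + 33) + 846*(-11)) = -1820/((3796 + 33) - 9306) = -1820/(3829 - 9306) = -1820/(-5477) = -1820*(-1/5477) = 1820/5477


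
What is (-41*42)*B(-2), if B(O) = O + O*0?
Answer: 3444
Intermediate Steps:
B(O) = O (B(O) = O + 0 = O)
(-41*42)*B(-2) = -41*42*(-2) = -1722*(-2) = 3444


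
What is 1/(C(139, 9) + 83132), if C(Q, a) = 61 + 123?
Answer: 1/83316 ≈ 1.2002e-5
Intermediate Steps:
C(Q, a) = 184
1/(C(139, 9) + 83132) = 1/(184 + 83132) = 1/83316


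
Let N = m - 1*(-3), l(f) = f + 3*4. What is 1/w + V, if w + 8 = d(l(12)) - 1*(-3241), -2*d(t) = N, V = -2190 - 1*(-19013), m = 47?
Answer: 53968185/3208 ≈ 16823.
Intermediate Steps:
l(f) = 12 + f (l(f) = f + 12 = 12 + f)
V = 16823 (V = -2190 + 19013 = 16823)
N = 50 (N = 47 - 1*(-3) = 47 + 3 = 50)
d(t) = -25 (d(t) = -½*50 = -25)
w = 3208 (w = -8 + (-25 - 1*(-3241)) = -8 + (-25 + 3241) = -8 + 3216 = 3208)
1/w + V = 1/3208 + 16823 = 53968185/3208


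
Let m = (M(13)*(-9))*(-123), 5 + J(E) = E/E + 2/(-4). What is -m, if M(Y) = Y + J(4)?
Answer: -18819/2 ≈ -9409.5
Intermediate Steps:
J(E) = -9/2 (J(E) = -5 + (E/E + 2/(-4)) = -5 + (1 + 2*(-1/4)) = -5 + (1 - 1/2) = -5 + 1/2 = -9/2)
M(Y) = -9/2 + Y (M(Y) = Y - 9/2 = -9/2 + Y)
m = 18819/2 (m = ((-9/2 + 13)*(-9))*(-123) = ((17/2)*(-9))*(-123) = -153/2*(-123) = 18819/2 ≈ 9409.5)
-m = -1*18819/2 = -18819/2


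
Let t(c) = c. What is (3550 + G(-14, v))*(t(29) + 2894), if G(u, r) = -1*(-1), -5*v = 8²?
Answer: 10379573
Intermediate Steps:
v = -64/5 (v = -⅕*8² = -⅕*64 = -64/5 ≈ -12.800)
G(u, r) = 1
(3550 + G(-14, v))*(t(29) + 2894) = (3550 + 1)*(29 + 2894) = 3551*2923 = 10379573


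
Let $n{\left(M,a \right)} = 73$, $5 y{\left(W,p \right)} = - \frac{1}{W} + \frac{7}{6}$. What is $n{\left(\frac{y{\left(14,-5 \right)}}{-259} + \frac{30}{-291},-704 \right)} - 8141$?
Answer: $-8068$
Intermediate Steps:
$y{\left(W,p \right)} = \frac{7}{30} - \frac{1}{5 W}$ ($y{\left(W,p \right)} = \frac{- \frac{1}{W} + \frac{7}{6}}{5} = \frac{\frac{7}{6} - \frac{1}{W}}{5} = \frac{7}{30} - \frac{1}{5 W}$)
$n{\left(\frac{y{\left(14,-5 \right)}}{-259} + \frac{30}{-291},-704 \right)} - 8141 = 73 - 8141 = -8068$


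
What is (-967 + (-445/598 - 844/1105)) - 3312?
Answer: -217578219/50830 ≈ -4280.5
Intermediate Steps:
(-967 + (-445/598 - 844/1105)) - 3312 = (-967 - 76649/50830) - 3312 = -49229259/50830 - 3312 = -217578219/50830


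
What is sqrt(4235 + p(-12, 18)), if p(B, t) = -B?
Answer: sqrt(4247) ≈ 65.169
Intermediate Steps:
sqrt(4235 + p(-12, 18)) = sqrt(4235 - 1*(-12)) = sqrt(4235 + 12) = sqrt(4247)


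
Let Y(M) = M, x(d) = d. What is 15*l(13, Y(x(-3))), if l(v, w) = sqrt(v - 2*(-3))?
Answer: 15*sqrt(19) ≈ 65.384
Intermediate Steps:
l(v, w) = sqrt(6 + v) (l(v, w) = sqrt(v + 6) = sqrt(6 + v))
15*l(13, Y(x(-3))) = 15*sqrt(6 + 13) = 15*sqrt(19)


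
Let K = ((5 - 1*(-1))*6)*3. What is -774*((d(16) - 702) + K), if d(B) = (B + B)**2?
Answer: -332820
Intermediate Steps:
d(B) = 4*B**2 (d(B) = (2*B)**2 = 4*B**2)
K = 108 (K = ((5 + 1)*6)*3 = (6*6)*3 = 36*3 = 108)
-774*((d(16) - 702) + K) = -774*((4*16**2 - 702) + 108) = -774*((4*256 - 702) + 108) = -774*((1024 - 702) + 108) = -774*(322 + 108) = -774*430 = -332820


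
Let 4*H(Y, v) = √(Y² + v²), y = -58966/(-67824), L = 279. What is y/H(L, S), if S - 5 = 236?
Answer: 29483*√135922/1152346716 ≈ 0.0094326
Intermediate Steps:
S = 241 (S = 5 + 236 = 241)
y = 29483/33912 (y = -58966*(-1/67824) = 29483/33912 ≈ 0.86940)
H(Y, v) = √(Y² + v²)/4
y/H(L, S) = 29483/(33912*((√(279² + 241²)/4))) = 29483/(33912*((√(77841 + 58081)/4))) = 29483/(33912*((√135922/4))) = 29483*(2*√135922/67961)/33912 = 29483*√135922/1152346716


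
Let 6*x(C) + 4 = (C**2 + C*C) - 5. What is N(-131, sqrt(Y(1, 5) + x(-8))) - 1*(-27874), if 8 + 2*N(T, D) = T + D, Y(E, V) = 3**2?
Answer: 55609/2 + sqrt(1038)/12 ≈ 27807.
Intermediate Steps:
Y(E, V) = 9
x(C) = -3/2 + C**2/3 (x(C) = -2/3 + ((C**2 + C*C) - 5)/6 = -2/3 + ((C**2 + C**2) - 5)/6 = -2/3 + (2*C**2 - 5)/6 = -2/3 + (-5 + 2*C**2)/6 = -2/3 + (-5/6 + C**2/3) = -3/2 + C**2/3)
N(T, D) = -4 + D/2 + T/2 (N(T, D) = -4 + (T + D)/2 = -4 + (D + T)/2 = -4 + (D/2 + T/2) = -4 + D/2 + T/2)
N(-131, sqrt(Y(1, 5) + x(-8))) - 1*(-27874) = (-4 + sqrt(9 + (-3/2 + (1/3)*(-8)**2))/2 + (1/2)*(-131)) - 1*(-27874) = (-4 + sqrt(9 + (-3/2 + (1/3)*64))/2 - 131/2) + 27874 = (-4 + sqrt(9 + (-3/2 + 64/3))/2 - 131/2) + 27874 = (-4 + sqrt(9 + 119/6)/2 - 131/2) + 27874 = (-4 + sqrt(173/6)/2 - 131/2) + 27874 = (-4 + (sqrt(1038)/6)/2 - 131/2) + 27874 = (-4 + sqrt(1038)/12 - 131/2) + 27874 = (-139/2 + sqrt(1038)/12) + 27874 = 55609/2 + sqrt(1038)/12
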